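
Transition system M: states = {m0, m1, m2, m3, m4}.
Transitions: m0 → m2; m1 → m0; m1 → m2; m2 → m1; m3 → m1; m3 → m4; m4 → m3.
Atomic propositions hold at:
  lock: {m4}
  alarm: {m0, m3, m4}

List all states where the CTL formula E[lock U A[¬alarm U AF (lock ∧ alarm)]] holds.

{m4}

Sat(¬alarm) = {m1, m2}
Sat(lock ∧ alarm) = {m4}
AF (lock ∧ alarm): least fixpoint, start Z0 = {m4}, add states with every successor in Z. Already a fixed point.
Sat(AF (lock ∧ alarm)) = {m4}
A[¬alarm U AF (lock ∧ alarm)]: least fixpoint, start Z0 = Sat(AF (lock ∧ alarm)) = {m4}, add states in Sat(¬alarm) with every successor in Z. Already a fixed point.
Sat(A[¬alarm U AF (lock ∧ alarm)]) = {m4}
E[lock U A[¬alarm U AF (lock ∧ alarm)]]: least fixpoint, start Z0 = Sat(A[¬alarm U AF (lock ∧ alarm)]) = {m4}, add states in Sat(lock) with some successor in Z. Already a fixed point.
Sat(E[lock U A[¬alarm U AF (lock ∧ alarm)]]) = {m4}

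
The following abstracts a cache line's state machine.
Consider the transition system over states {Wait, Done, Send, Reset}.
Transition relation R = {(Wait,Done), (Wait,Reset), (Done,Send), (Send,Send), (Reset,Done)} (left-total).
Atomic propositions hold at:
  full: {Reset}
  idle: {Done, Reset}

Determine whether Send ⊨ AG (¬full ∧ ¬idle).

Yes

Sat(¬full) = {Wait, Done, Send}
Sat(¬idle) = {Wait, Send}
Sat(¬full ∧ ¬idle) = {Wait, Send}
AG (¬full ∧ ¬idle): greatest fixpoint, start Z0 = {Wait, Send}, keep only states in Sat with every successor in Z. Z1 = {Send}; fixed.
Sat(AG (¬full ∧ ¬idle)) = {Send}
Send ∈ Sat(AG (¬full ∧ ¬idle)) = {Send}, so the formula holds at Send.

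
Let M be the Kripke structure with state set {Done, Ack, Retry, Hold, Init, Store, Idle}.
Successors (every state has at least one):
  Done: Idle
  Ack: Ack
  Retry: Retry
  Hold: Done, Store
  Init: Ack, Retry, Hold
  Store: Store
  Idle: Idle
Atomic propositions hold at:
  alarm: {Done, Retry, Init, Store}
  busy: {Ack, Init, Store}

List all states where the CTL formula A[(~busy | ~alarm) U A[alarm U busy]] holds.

{Ack, Init, Store}

Sat(~busy) = {Done, Retry, Hold, Idle}
Sat(~alarm) = {Ack, Hold, Idle}
Sat(~busy | ~alarm) = {Done, Ack, Retry, Hold, Idle}
A[alarm U busy]: least fixpoint, start Z0 = Sat(busy) = {Ack, Init, Store}, add states in Sat(alarm) with every successor in Z. Already a fixed point.
Sat(A[alarm U busy]) = {Ack, Init, Store}
A[(~busy | ~alarm) U A[alarm U busy]]: least fixpoint, start Z0 = Sat(A[alarm U busy]) = {Ack, Init, Store}, add states in Sat(~busy | ~alarm) with every successor in Z. Already a fixed point.
Sat(A[(~busy | ~alarm) U A[alarm U busy]]) = {Ack, Init, Store}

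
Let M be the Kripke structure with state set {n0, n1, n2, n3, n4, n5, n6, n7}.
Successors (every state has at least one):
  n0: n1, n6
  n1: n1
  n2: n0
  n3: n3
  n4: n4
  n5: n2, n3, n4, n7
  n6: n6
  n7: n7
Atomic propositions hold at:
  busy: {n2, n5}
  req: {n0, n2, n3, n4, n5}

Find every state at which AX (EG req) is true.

{n3, n4}

EG req: greatest fixpoint, start Z0 = {n0, n2, n3, n4, n5}, keep only states in Sat with some successor in Z. Z1 = {n2, n3, n4, n5}; Z2 = {n3, n4, n5}; fixed.
Sat(EG req) = {n3, n4, n5}
Sat(AX (EG req)) = {s : every successor in {n3, n4, n5}} = {n3, n4}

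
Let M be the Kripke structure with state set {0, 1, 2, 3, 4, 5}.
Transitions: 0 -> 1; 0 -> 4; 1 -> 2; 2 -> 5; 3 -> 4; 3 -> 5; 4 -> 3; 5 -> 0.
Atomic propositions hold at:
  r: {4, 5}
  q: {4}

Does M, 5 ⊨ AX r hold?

Sat(AX r) = {s : every successor in {4, 5}} = {2, 3}
5 ∉ Sat(AX r) = {2, 3}, so the formula does not hold at 5.

No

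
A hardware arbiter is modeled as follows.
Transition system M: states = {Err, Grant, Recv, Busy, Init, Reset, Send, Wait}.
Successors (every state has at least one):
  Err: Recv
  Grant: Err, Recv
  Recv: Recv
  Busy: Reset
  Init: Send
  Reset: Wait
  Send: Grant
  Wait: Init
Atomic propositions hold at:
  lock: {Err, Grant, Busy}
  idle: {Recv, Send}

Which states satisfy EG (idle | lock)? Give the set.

Sat(idle | lock) = {Err, Grant, Recv, Busy, Send}
EG (idle | lock): greatest fixpoint, start Z0 = {Err, Grant, Recv, Busy, Send}, keep only states in Sat with some successor in Z. Z1 = {Err, Grant, Recv, Send}; fixed.
Sat(EG (idle | lock)) = {Err, Grant, Recv, Send}

{Err, Grant, Recv, Send}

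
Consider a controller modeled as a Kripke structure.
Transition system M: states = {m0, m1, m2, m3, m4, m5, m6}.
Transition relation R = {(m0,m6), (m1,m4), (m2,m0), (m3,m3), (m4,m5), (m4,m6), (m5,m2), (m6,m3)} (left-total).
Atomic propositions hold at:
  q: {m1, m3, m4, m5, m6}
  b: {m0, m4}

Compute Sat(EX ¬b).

{m0, m3, m4, m5, m6}

Sat(¬b) = {m1, m2, m3, m5, m6}
Sat(EX ¬b) = {s : some successor in {m1, m2, m3, m5, m6}} = {m0, m3, m4, m5, m6}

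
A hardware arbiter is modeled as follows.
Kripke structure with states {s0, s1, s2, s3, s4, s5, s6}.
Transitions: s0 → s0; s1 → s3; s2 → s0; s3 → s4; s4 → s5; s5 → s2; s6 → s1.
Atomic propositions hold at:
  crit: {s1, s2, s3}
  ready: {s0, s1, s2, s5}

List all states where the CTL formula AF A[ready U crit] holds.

A[ready U crit]: least fixpoint, start Z0 = Sat(crit) = {s1, s2, s3}, add states in Sat(ready) with every successor in Z. Z1 = {s1, s2, s3, s5}; fixed.
Sat(A[ready U crit]) = {s1, s2, s3, s5}
AF A[ready U crit]: least fixpoint, start Z0 = {s1, s2, s3, s5}, add states with every successor in Z. Z1 = {s1, s2, s3, s4, s5, s6}; fixed.
Sat(AF A[ready U crit]) = {s1, s2, s3, s4, s5, s6}

{s1, s2, s3, s4, s5, s6}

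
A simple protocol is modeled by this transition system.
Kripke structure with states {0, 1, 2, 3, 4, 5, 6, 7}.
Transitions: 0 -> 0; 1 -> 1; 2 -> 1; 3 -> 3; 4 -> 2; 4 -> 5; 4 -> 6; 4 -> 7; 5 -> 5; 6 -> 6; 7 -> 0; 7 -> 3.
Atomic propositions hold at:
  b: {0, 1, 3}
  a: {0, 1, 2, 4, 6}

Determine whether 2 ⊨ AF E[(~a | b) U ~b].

Yes

Sat(~a) = {3, 5, 7}
Sat(~a | b) = {0, 1, 3, 5, 7}
Sat(~b) = {2, 4, 5, 6, 7}
E[(~a | b) U ~b]: least fixpoint, start Z0 = Sat(~b) = {2, 4, 5, 6, 7}, add states in Sat(~a | b) with some successor in Z. Already a fixed point.
Sat(E[(~a | b) U ~b]) = {2, 4, 5, 6, 7}
AF E[(~a | b) U ~b]: least fixpoint, start Z0 = {2, 4, 5, 6, 7}, add states with every successor in Z. Already a fixed point.
Sat(AF E[(~a | b) U ~b]) = {2, 4, 5, 6, 7}
2 ∈ Sat(AF E[(~a | b) U ~b]) = {2, 4, 5, 6, 7}, so the formula holds at 2.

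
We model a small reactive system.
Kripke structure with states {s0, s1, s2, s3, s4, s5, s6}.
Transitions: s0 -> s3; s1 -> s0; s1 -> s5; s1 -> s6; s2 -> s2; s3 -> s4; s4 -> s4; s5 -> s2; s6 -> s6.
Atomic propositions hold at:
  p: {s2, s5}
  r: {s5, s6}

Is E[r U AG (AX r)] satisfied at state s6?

Sat(AX r) = {s : every successor in {s5, s6}} = {s6}
AG (AX r): greatest fixpoint, start Z0 = {s6}, keep only states in Sat with every successor in Z. Already a fixed point.
Sat(AG (AX r)) = {s6}
E[r U AG (AX r)]: least fixpoint, start Z0 = Sat(AG (AX r)) = {s6}, add states in Sat(r) with some successor in Z. Already a fixed point.
Sat(E[r U AG (AX r)]) = {s6}
s6 ∈ Sat(E[r U AG (AX r)]) = {s6}, so the formula holds at s6.

Yes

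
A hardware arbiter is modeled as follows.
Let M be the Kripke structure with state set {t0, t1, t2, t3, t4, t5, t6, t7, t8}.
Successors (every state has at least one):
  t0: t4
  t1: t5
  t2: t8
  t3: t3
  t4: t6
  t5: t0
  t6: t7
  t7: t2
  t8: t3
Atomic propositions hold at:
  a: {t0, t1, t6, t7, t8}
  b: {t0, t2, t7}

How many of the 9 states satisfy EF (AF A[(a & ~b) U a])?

8

Sat(~b) = {t1, t3, t4, t5, t6, t8}
Sat(a & ~b) = {t1, t6, t8}
A[(a & ~b) U a]: least fixpoint, start Z0 = Sat(a) = {t0, t1, t6, t7, t8}, add states in Sat(a & ~b) with every successor in Z. Already a fixed point.
Sat(A[(a & ~b) U a]) = {t0, t1, t6, t7, t8}
AF A[(a & ~b) U a]: least fixpoint, start Z0 = {t0, t1, t6, t7, t8}, add states with every successor in Z. Z1 = {t0, t1, t2, t4, t5, t6, t7, t8}; fixed.
Sat(AF A[(a & ~b) U a]) = {t0, t1, t2, t4, t5, t6, t7, t8}
EF (AF A[(a & ~b) U a]): least fixpoint, start Z0 = {t0, t1, t2, t4, t5, t6, t7, t8}, add states with some successor in Z. Already a fixed point.
Sat(EF (AF A[(a & ~b) U a])) = {t0, t1, t2, t4, t5, t6, t7, t8}
|Sat(EF (AF A[(a & ~b) U a]))| = |{t0, t1, t2, t4, t5, t6, t7, t8}| = 8.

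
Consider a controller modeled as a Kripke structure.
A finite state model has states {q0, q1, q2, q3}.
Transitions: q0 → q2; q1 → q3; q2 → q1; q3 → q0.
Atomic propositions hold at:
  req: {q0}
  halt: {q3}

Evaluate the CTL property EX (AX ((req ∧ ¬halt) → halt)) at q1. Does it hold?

No

Sat(¬halt) = {q0, q1, q2}
Sat(req ∧ ¬halt) = {q0}
Sat((req ∧ ¬halt) → halt) = {q1, q2, q3}
Sat(AX ((req ∧ ¬halt) → halt)) = {s : every successor in {q1, q2, q3}} = {q0, q1, q2}
Sat(EX (AX ((req ∧ ¬halt) → halt))) = {s : some successor in {q0, q1, q2}} = {q0, q2, q3}
q1 ∉ Sat(EX (AX ((req ∧ ¬halt) → halt))) = {q0, q2, q3}, so the formula does not hold at q1.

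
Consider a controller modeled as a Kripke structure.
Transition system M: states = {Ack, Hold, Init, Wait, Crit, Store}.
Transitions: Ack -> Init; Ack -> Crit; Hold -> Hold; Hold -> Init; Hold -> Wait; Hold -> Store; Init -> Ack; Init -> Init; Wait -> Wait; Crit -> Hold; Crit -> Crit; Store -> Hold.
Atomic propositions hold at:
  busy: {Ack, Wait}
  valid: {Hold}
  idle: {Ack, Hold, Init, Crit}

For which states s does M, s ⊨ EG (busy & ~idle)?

{Wait}

Sat(~idle) = {Wait, Store}
Sat(busy & ~idle) = {Wait}
EG (busy & ~idle): greatest fixpoint, start Z0 = {Wait}, keep only states in Sat with some successor in Z. Already a fixed point.
Sat(EG (busy & ~idle)) = {Wait}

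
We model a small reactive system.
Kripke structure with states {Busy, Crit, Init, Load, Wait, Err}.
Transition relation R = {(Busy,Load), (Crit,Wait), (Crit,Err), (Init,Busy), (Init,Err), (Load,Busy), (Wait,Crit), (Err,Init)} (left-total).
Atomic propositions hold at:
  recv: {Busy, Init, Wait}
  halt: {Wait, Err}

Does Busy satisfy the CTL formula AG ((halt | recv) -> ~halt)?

Yes

Sat(halt | recv) = {Busy, Init, Wait, Err}
Sat(~halt) = {Busy, Crit, Init, Load}
Sat((halt | recv) -> ~halt) = {Busy, Crit, Init, Load}
AG ((halt | recv) -> ~halt): greatest fixpoint, start Z0 = {Busy, Crit, Init, Load}, keep only states in Sat with every successor in Z. Z1 = {Busy, Load}; fixed.
Sat(AG ((halt | recv) -> ~halt)) = {Busy, Load}
Busy ∈ Sat(AG ((halt | recv) -> ~halt)) = {Busy, Load}, so the formula holds at Busy.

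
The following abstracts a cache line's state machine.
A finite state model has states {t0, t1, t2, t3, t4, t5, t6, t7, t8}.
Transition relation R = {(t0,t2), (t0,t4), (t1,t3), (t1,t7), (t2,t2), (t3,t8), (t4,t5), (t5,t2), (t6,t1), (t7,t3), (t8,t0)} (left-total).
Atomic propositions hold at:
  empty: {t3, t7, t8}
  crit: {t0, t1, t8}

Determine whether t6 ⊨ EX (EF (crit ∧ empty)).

Yes

Sat(crit ∧ empty) = {t8}
EF (crit ∧ empty): least fixpoint, start Z0 = {t8}, add states with some successor in Z. Z1 = {t3, t8}; Z2 = {t1, t3, t7, t8}; Z3 = {t1, t3, t6, t7, t8}; fixed.
Sat(EF (crit ∧ empty)) = {t1, t3, t6, t7, t8}
Sat(EX (EF (crit ∧ empty))) = {s : some successor in {t1, t3, t6, t7, t8}} = {t1, t3, t6, t7}
t6 ∈ Sat(EX (EF (crit ∧ empty))) = {t1, t3, t6, t7}, so the formula holds at t6.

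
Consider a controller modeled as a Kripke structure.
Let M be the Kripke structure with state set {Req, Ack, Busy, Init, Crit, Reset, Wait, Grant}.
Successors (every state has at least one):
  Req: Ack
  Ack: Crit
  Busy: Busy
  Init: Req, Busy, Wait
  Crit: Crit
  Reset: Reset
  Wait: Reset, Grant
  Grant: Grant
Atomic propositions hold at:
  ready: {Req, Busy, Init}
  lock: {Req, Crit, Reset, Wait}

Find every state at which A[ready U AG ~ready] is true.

{Req, Ack, Crit, Reset, Wait, Grant}

Sat(~ready) = {Ack, Crit, Reset, Wait, Grant}
AG ~ready: greatest fixpoint, start Z0 = {Ack, Crit, Reset, Wait, Grant}, keep only states in Sat with every successor in Z. Already a fixed point.
Sat(AG ~ready) = {Ack, Crit, Reset, Wait, Grant}
A[ready U AG ~ready]: least fixpoint, start Z0 = Sat(AG ~ready) = {Ack, Crit, Reset, Wait, Grant}, add states in Sat(ready) with every successor in Z. Z1 = {Req, Ack, Crit, Reset, Wait, Grant}; fixed.
Sat(A[ready U AG ~ready]) = {Req, Ack, Crit, Reset, Wait, Grant}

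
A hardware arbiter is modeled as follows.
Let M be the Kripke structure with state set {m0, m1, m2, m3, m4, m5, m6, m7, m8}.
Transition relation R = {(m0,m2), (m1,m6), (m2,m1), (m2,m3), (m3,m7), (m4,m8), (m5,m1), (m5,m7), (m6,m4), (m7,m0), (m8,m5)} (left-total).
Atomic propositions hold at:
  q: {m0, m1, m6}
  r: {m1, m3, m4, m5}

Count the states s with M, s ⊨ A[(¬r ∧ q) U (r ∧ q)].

1

Sat(¬r) = {m0, m2, m6, m7, m8}
Sat(¬r ∧ q) = {m0, m6}
Sat(r ∧ q) = {m1}
A[(¬r ∧ q) U (r ∧ q)]: least fixpoint, start Z0 = Sat((r ∧ q)) = {m1}, add states in Sat(¬r ∧ q) with every successor in Z. Already a fixed point.
Sat(A[(¬r ∧ q) U (r ∧ q)]) = {m1}
|Sat(A[(¬r ∧ q) U (r ∧ q)])| = |{m1}| = 1.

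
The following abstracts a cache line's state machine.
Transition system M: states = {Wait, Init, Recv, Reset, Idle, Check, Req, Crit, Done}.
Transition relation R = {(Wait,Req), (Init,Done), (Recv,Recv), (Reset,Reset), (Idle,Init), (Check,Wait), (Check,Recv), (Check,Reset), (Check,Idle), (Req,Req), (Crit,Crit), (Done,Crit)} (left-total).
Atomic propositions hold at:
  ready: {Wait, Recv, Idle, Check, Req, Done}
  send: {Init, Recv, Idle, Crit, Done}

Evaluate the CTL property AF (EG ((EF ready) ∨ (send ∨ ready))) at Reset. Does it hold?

No

EF ready: least fixpoint, start Z0 = {Wait, Recv, Idle, Check, Req, Done}, add states with some successor in Z. Z1 = {Wait, Init, Recv, Idle, Check, Req, Done}; fixed.
Sat(EF ready) = {Wait, Init, Recv, Idle, Check, Req, Done}
Sat(send ∨ ready) = {Wait, Init, Recv, Idle, Check, Req, Crit, Done}
Sat((EF ready) ∨ (send ∨ ready)) = {Wait, Init, Recv, Idle, Check, Req, Crit, Done}
EG ((EF ready) ∨ (send ∨ ready)): greatest fixpoint, start Z0 = {Wait, Init, Recv, Idle, Check, Req, Crit, Done}, keep only states in Sat with some successor in Z. Already a fixed point.
Sat(EG ((EF ready) ∨ (send ∨ ready))) = {Wait, Init, Recv, Idle, Check, Req, Crit, Done}
AF (EG ((EF ready) ∨ (send ∨ ready))): least fixpoint, start Z0 = {Wait, Init, Recv, Idle, Check, Req, Crit, Done}, add states with every successor in Z. Already a fixed point.
Sat(AF (EG ((EF ready) ∨ (send ∨ ready)))) = {Wait, Init, Recv, Idle, Check, Req, Crit, Done}
Reset ∉ Sat(AF (EG ((EF ready) ∨ (send ∨ ready)))) = {Wait, Init, Recv, Idle, Check, Req, Crit, Done}, so the formula does not hold at Reset.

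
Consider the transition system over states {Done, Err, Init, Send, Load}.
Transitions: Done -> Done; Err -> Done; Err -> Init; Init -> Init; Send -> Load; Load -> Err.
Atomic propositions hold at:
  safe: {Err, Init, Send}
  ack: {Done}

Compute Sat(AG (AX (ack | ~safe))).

Sat(~safe) = {Done, Load}
Sat(ack | ~safe) = {Done, Load}
Sat(AX (ack | ~safe)) = {s : every successor in {Done, Load}} = {Done, Send}
AG (AX (ack | ~safe)): greatest fixpoint, start Z0 = {Done, Send}, keep only states in Sat with every successor in Z. Z1 = {Done}; fixed.
Sat(AG (AX (ack | ~safe))) = {Done}

{Done}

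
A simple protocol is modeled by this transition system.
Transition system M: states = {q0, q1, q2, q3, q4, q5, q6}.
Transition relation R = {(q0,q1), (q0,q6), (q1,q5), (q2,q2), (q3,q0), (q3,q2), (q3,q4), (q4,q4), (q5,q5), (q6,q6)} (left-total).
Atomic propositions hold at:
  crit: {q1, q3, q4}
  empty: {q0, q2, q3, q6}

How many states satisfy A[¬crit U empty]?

4

Sat(¬crit) = {q0, q2, q5, q6}
A[¬crit U empty]: least fixpoint, start Z0 = Sat(empty) = {q0, q2, q3, q6}, add states in Sat(¬crit) with every successor in Z. Already a fixed point.
Sat(A[¬crit U empty]) = {q0, q2, q3, q6}
|Sat(A[¬crit U empty])| = |{q0, q2, q3, q6}| = 4.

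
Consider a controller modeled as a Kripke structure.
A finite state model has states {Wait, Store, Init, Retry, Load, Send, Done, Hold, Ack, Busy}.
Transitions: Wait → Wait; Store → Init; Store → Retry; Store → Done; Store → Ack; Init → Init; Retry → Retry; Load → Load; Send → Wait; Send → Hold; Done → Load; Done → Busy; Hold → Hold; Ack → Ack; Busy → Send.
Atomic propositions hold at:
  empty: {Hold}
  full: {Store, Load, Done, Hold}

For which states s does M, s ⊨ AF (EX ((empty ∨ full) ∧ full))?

{Store, Load, Send, Done, Hold, Busy}

Sat(empty ∨ full) = {Store, Load, Done, Hold}
Sat((empty ∨ full) ∧ full) = {Store, Load, Done, Hold}
Sat(EX ((empty ∨ full) ∧ full)) = {s : some successor in {Store, Load, Done, Hold}} = {Store, Load, Send, Done, Hold}
AF (EX ((empty ∨ full) ∧ full)): least fixpoint, start Z0 = {Store, Load, Send, Done, Hold}, add states with every successor in Z. Z1 = {Store, Load, Send, Done, Hold, Busy}; fixed.
Sat(AF (EX ((empty ∨ full) ∧ full))) = {Store, Load, Send, Done, Hold, Busy}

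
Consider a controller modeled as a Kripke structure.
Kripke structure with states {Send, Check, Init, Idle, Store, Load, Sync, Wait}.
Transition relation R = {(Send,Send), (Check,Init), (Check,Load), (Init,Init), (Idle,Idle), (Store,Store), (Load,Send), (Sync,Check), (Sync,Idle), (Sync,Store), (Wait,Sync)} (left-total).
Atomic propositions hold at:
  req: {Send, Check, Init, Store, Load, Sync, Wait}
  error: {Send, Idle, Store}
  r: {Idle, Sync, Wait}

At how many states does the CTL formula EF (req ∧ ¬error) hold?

5

Sat(¬error) = {Check, Init, Load, Sync, Wait}
Sat(req ∧ ¬error) = {Check, Init, Load, Sync, Wait}
EF (req ∧ ¬error): least fixpoint, start Z0 = {Check, Init, Load, Sync, Wait}, add states with some successor in Z. Already a fixed point.
Sat(EF (req ∧ ¬error)) = {Check, Init, Load, Sync, Wait}
|Sat(EF (req ∧ ¬error))| = |{Check, Init, Load, Sync, Wait}| = 5.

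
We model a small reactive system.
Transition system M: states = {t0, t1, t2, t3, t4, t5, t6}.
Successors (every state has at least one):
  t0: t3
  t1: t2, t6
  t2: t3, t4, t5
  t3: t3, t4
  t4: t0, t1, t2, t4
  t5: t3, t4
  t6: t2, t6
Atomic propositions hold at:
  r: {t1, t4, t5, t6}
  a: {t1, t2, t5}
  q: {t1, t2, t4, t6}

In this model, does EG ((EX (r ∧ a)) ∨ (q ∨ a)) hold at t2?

Sat(r ∧ a) = {t1, t5}
Sat(EX (r ∧ a)) = {s : some successor in {t1, t5}} = {t2, t4}
Sat(q ∨ a) = {t1, t2, t4, t5, t6}
Sat((EX (r ∧ a)) ∨ (q ∨ a)) = {t1, t2, t4, t5, t6}
EG ((EX (r ∧ a)) ∨ (q ∨ a)): greatest fixpoint, start Z0 = {t1, t2, t4, t5, t6}, keep only states in Sat with some successor in Z. Already a fixed point.
Sat(EG ((EX (r ∧ a)) ∨ (q ∨ a))) = {t1, t2, t4, t5, t6}
t2 ∈ Sat(EG ((EX (r ∧ a)) ∨ (q ∨ a))) = {t1, t2, t4, t5, t6}, so the formula holds at t2.

Yes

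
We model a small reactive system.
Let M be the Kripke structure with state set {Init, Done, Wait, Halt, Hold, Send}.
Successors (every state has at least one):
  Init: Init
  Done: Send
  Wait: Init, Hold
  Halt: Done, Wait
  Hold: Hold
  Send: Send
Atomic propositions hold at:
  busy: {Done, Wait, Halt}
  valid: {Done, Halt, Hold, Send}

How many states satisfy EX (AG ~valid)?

2

Sat(~valid) = {Init, Wait}
AG ~valid: greatest fixpoint, start Z0 = {Init, Wait}, keep only states in Sat with every successor in Z. Z1 = {Init}; fixed.
Sat(AG ~valid) = {Init}
Sat(EX (AG ~valid)) = {s : some successor in {Init}} = {Init, Wait}
|Sat(EX (AG ~valid))| = |{Init, Wait}| = 2.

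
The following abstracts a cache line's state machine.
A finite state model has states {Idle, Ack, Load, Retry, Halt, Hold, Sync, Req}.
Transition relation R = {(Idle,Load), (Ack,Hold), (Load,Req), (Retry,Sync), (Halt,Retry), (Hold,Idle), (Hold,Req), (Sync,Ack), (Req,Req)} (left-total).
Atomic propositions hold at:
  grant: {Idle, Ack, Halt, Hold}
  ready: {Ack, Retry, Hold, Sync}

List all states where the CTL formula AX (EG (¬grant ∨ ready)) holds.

{Idle, Ack, Load, Retry, Halt, Sync, Req}

Sat(¬grant) = {Load, Retry, Sync, Req}
Sat(¬grant ∨ ready) = {Ack, Load, Retry, Hold, Sync, Req}
EG (¬grant ∨ ready): greatest fixpoint, start Z0 = {Ack, Load, Retry, Hold, Sync, Req}, keep only states in Sat with some successor in Z. Already a fixed point.
Sat(EG (¬grant ∨ ready)) = {Ack, Load, Retry, Hold, Sync, Req}
Sat(AX (EG (¬grant ∨ ready))) = {s : every successor in {Ack, Load, Retry, Hold, Sync, Req}} = {Idle, Ack, Load, Retry, Halt, Sync, Req}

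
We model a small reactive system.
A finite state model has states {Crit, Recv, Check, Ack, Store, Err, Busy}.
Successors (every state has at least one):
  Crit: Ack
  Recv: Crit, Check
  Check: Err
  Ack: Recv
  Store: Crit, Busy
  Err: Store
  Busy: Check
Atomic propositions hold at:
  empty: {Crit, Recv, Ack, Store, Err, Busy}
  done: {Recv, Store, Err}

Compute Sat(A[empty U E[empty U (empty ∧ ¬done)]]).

{Crit, Recv, Ack, Store, Err, Busy}

Sat(¬done) = {Crit, Check, Ack, Busy}
Sat(empty ∧ ¬done) = {Crit, Ack, Busy}
E[empty U (empty ∧ ¬done)]: least fixpoint, start Z0 = Sat((empty ∧ ¬done)) = {Crit, Ack, Busy}, add states in Sat(empty) with some successor in Z. Z1 = {Crit, Recv, Ack, Store, Busy}; Z2 = {Crit, Recv, Ack, Store, Err, Busy}; fixed.
Sat(E[empty U (empty ∧ ¬done)]) = {Crit, Recv, Ack, Store, Err, Busy}
A[empty U E[empty U (empty ∧ ¬done)]]: least fixpoint, start Z0 = Sat(E[empty U (empty ∧ ¬done)]) = {Crit, Recv, Ack, Store, Err, Busy}, add states in Sat(empty) with every successor in Z. Already a fixed point.
Sat(A[empty U E[empty U (empty ∧ ¬done)]]) = {Crit, Recv, Ack, Store, Err, Busy}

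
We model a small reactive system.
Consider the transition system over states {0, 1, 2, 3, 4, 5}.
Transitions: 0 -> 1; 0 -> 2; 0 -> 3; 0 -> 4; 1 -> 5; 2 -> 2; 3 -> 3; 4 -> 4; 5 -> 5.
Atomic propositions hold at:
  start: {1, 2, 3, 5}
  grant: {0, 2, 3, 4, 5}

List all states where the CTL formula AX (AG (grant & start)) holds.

{1, 2, 3, 5}

Sat(grant & start) = {2, 3, 5}
AG (grant & start): greatest fixpoint, start Z0 = {2, 3, 5}, keep only states in Sat with every successor in Z. Already a fixed point.
Sat(AG (grant & start)) = {2, 3, 5}
Sat(AX (AG (grant & start))) = {s : every successor in {2, 3, 5}} = {1, 2, 3, 5}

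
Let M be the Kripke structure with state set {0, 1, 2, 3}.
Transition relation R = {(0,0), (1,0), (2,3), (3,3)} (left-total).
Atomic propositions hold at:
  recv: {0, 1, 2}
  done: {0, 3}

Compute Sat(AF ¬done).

{1, 2}

Sat(¬done) = {1, 2}
AF ¬done: least fixpoint, start Z0 = {1, 2}, add states with every successor in Z. Already a fixed point.
Sat(AF ¬done) = {1, 2}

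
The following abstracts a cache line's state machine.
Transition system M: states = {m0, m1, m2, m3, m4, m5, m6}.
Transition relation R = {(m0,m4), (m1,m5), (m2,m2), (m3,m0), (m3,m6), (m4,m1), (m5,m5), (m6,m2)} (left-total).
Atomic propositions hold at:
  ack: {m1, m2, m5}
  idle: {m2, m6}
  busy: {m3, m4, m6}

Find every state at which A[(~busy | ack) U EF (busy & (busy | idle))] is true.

{m0, m3, m4, m6}

Sat(~busy) = {m0, m1, m2, m5}
Sat(~busy | ack) = {m0, m1, m2, m5}
Sat(busy | idle) = {m2, m3, m4, m6}
Sat(busy & (busy | idle)) = {m3, m4, m6}
EF (busy & (busy | idle)): least fixpoint, start Z0 = {m3, m4, m6}, add states with some successor in Z. Z1 = {m0, m3, m4, m6}; fixed.
Sat(EF (busy & (busy | idle))) = {m0, m3, m4, m6}
A[(~busy | ack) U EF (busy & (busy | idle))]: least fixpoint, start Z0 = Sat(EF (busy & (busy | idle))) = {m0, m3, m4, m6}, add states in Sat(~busy | ack) with every successor in Z. Already a fixed point.
Sat(A[(~busy | ack) U EF (busy & (busy | idle))]) = {m0, m3, m4, m6}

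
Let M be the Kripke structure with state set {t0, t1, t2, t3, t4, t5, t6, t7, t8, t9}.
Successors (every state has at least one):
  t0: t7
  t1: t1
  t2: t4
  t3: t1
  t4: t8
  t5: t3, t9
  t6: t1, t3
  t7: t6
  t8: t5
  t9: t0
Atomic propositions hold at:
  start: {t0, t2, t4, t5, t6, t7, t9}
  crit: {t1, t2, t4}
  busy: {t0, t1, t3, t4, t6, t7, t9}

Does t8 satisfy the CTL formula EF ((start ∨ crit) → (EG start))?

Yes

Sat(start ∨ crit) = {t0, t1, t2, t4, t5, t6, t7, t9}
EG start: greatest fixpoint, start Z0 = {t0, t2, t4, t5, t6, t7, t9}, keep only states in Sat with some successor in Z. Z1 = {t0, t2, t5, t7, t9}; Z2 = {t0, t5, t9}; Z3 = {t5, t9}; Z4 = {t5}; Z5 = ∅; fixed.
Sat(EG start) = ∅
Sat((start ∨ crit) → (EG start)) = {t3, t8}
EF ((start ∨ crit) → (EG start)): least fixpoint, start Z0 = {t3, t8}, add states with some successor in Z. Z1 = {t3, t4, t5, t6, t8}; Z2 = {t2, t3, t4, t5, t6, t7, t8}; Z3 = {t0, t2, t3, t4, t5, t6, t7, t8}; Z4 = {t0, t2, t3, t4, t5, t6, t7, t8, t9}; fixed.
Sat(EF ((start ∨ crit) → (EG start))) = {t0, t2, t3, t4, t5, t6, t7, t8, t9}
t8 ∈ Sat(EF ((start ∨ crit) → (EG start))) = {t0, t2, t3, t4, t5, t6, t7, t8, t9}, so the formula holds at t8.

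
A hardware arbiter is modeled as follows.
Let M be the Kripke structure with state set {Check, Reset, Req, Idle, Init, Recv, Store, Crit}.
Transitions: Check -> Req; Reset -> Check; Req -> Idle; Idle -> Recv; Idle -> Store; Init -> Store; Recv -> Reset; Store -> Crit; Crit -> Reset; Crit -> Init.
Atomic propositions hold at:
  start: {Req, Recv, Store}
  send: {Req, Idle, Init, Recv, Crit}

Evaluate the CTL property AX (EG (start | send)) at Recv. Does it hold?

No

Sat(start | send) = {Req, Idle, Init, Recv, Store, Crit}
EG (start | send): greatest fixpoint, start Z0 = {Req, Idle, Init, Recv, Store, Crit}, keep only states in Sat with some successor in Z. Z1 = {Req, Idle, Init, Store, Crit}; fixed.
Sat(EG (start | send)) = {Req, Idle, Init, Store, Crit}
Sat(AX (EG (start | send))) = {s : every successor in {Req, Idle, Init, Store, Crit}} = {Check, Req, Init, Store}
Recv ∉ Sat(AX (EG (start | send))) = {Check, Req, Init, Store}, so the formula does not hold at Recv.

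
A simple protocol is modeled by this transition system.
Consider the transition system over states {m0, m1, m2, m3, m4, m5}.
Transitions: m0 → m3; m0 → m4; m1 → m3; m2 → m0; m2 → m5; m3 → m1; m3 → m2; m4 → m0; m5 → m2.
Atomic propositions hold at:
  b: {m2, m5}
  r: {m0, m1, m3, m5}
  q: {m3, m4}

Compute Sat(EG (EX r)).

Sat(EX r) = {s : some successor in {m0, m1, m3, m5}} = {m0, m1, m2, m3, m4}
EG (EX r): greatest fixpoint, start Z0 = {m0, m1, m2, m3, m4}, keep only states in Sat with some successor in Z. Already a fixed point.
Sat(EG (EX r)) = {m0, m1, m2, m3, m4}

{m0, m1, m2, m3, m4}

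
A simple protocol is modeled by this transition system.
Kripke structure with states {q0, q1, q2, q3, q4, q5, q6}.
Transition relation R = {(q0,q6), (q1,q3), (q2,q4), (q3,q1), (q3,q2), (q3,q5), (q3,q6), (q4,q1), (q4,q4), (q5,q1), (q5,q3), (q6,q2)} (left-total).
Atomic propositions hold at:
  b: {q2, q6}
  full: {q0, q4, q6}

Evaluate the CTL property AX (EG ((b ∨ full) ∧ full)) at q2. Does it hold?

Sat(b ∨ full) = {q0, q2, q4, q6}
Sat((b ∨ full) ∧ full) = {q0, q4, q6}
EG ((b ∨ full) ∧ full): greatest fixpoint, start Z0 = {q0, q4, q6}, keep only states in Sat with some successor in Z. Z1 = {q0, q4}; Z2 = {q4}; fixed.
Sat(EG ((b ∨ full) ∧ full)) = {q4}
Sat(AX (EG ((b ∨ full) ∧ full))) = {s : every successor in {q4}} = {q2}
q2 ∈ Sat(AX (EG ((b ∨ full) ∧ full))) = {q2}, so the formula holds at q2.

Yes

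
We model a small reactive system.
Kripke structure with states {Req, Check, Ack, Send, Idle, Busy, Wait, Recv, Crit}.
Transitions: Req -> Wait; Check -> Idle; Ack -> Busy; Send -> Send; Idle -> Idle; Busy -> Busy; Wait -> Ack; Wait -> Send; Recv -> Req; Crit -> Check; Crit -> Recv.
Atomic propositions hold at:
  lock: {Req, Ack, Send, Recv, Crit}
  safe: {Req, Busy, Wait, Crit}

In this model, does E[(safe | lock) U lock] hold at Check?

No

Sat(safe | lock) = {Req, Ack, Send, Busy, Wait, Recv, Crit}
E[(safe | lock) U lock]: least fixpoint, start Z0 = Sat(lock) = {Req, Ack, Send, Recv, Crit}, add states in Sat(safe | lock) with some successor in Z. Z1 = {Req, Ack, Send, Wait, Recv, Crit}; fixed.
Sat(E[(safe | lock) U lock]) = {Req, Ack, Send, Wait, Recv, Crit}
Check ∉ Sat(E[(safe | lock) U lock]) = {Req, Ack, Send, Wait, Recv, Crit}, so the formula does not hold at Check.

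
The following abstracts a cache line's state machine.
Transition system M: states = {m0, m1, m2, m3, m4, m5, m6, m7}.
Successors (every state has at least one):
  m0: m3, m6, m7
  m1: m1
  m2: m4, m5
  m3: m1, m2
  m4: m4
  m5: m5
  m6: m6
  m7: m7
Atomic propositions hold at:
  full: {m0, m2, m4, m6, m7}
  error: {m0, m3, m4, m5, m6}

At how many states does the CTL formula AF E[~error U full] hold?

5

Sat(~error) = {m1, m2, m7}
E[~error U full]: least fixpoint, start Z0 = Sat(full) = {m0, m2, m4, m6, m7}, add states in Sat(~error) with some successor in Z. Already a fixed point.
Sat(E[~error U full]) = {m0, m2, m4, m6, m7}
AF E[~error U full]: least fixpoint, start Z0 = {m0, m2, m4, m6, m7}, add states with every successor in Z. Already a fixed point.
Sat(AF E[~error U full]) = {m0, m2, m4, m6, m7}
|Sat(AF E[~error U full])| = |{m0, m2, m4, m6, m7}| = 5.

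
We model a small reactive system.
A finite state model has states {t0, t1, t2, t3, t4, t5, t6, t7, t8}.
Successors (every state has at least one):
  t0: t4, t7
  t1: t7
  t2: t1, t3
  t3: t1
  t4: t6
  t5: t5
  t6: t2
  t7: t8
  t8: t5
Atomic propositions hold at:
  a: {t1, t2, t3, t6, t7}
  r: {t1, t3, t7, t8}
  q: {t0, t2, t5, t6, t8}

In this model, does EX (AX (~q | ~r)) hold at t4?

Sat(~q) = {t1, t3, t4, t7}
Sat(~r) = {t0, t2, t4, t5, t6}
Sat(~q | ~r) = {t0, t1, t2, t3, t4, t5, t6, t7}
Sat(AX (~q | ~r)) = {s : every successor in {t0, t1, t2, t3, t4, t5, t6, t7}} = {t0, t1, t2, t3, t4, t5, t6, t8}
Sat(EX (AX (~q | ~r))) = {s : some successor in {t0, t1, t2, t3, t4, t5, t6, t8}} = {t0, t2, t3, t4, t5, t6, t7, t8}
t4 ∈ Sat(EX (AX (~q | ~r))) = {t0, t2, t3, t4, t5, t6, t7, t8}, so the formula holds at t4.

Yes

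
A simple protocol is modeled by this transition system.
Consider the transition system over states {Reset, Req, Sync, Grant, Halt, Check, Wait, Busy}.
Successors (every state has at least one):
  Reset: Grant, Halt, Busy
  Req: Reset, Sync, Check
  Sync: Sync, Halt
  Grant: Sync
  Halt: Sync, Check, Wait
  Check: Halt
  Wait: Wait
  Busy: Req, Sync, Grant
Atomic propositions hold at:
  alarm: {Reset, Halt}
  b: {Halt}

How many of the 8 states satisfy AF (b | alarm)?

Sat(b | alarm) = {Reset, Halt}
AF (b | alarm): least fixpoint, start Z0 = {Reset, Halt}, add states with every successor in Z. Z1 = {Reset, Halt, Check}; fixed.
Sat(AF (b | alarm)) = {Reset, Halt, Check}
|Sat(AF (b | alarm))| = |{Reset, Halt, Check}| = 3.

3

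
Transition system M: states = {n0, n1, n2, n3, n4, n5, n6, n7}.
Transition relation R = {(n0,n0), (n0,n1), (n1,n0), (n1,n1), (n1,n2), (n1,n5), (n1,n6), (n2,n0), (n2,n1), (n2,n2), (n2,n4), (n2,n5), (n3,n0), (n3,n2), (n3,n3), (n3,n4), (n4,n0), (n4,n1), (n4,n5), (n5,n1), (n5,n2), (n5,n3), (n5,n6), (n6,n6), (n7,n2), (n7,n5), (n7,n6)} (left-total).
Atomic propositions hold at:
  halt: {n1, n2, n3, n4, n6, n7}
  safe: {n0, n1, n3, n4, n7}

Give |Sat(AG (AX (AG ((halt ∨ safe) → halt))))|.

Sat(halt ∨ safe) = {n0, n1, n2, n3, n4, n6, n7}
Sat((halt ∨ safe) → halt) = {n1, n2, n3, n4, n5, n6, n7}
AG ((halt ∨ safe) → halt): greatest fixpoint, start Z0 = {n1, n2, n3, n4, n5, n6, n7}, keep only states in Sat with every successor in Z. Z1 = {n5, n6, n7}; Z2 = {n6}; fixed.
Sat(AG ((halt ∨ safe) → halt)) = {n6}
Sat(AX (AG ((halt ∨ safe) → halt))) = {s : every successor in {n6}} = {n6}
AG (AX (AG ((halt ∨ safe) → halt))): greatest fixpoint, start Z0 = {n6}, keep only states in Sat with every successor in Z. Already a fixed point.
Sat(AG (AX (AG ((halt ∨ safe) → halt)))) = {n6}
|Sat(AG (AX (AG ((halt ∨ safe) → halt))))| = |{n6}| = 1.

1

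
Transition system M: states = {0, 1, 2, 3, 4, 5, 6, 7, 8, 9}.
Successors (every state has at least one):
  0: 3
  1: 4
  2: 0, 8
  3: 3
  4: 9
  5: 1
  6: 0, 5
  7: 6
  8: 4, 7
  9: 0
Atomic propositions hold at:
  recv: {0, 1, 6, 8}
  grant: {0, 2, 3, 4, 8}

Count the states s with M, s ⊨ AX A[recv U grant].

A[recv U grant]: least fixpoint, start Z0 = Sat(grant) = {0, 2, 3, 4, 8}, add states in Sat(recv) with every successor in Z. Z1 = {0, 1, 2, 3, 4, 8}; fixed.
Sat(A[recv U grant]) = {0, 1, 2, 3, 4, 8}
Sat(AX A[recv U grant]) = {s : every successor in {0, 1, 2, 3, 4, 8}} = {0, 1, 2, 3, 5, 9}
|Sat(AX A[recv U grant])| = |{0, 1, 2, 3, 5, 9}| = 6.

6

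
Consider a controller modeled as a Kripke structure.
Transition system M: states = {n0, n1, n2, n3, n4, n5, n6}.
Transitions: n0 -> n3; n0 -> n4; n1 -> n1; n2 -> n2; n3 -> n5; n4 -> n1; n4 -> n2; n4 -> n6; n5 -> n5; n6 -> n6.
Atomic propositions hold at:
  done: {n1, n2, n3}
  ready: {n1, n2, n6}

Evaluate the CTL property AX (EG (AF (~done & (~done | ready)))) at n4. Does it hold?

No

Sat(~done) = {n0, n4, n5, n6}
Sat(~done | ready) = {n0, n1, n2, n4, n5, n6}
Sat(~done & (~done | ready)) = {n0, n4, n5, n6}
AF (~done & (~done | ready)): least fixpoint, start Z0 = {n0, n4, n5, n6}, add states with every successor in Z. Z1 = {n0, n3, n4, n5, n6}; fixed.
Sat(AF (~done & (~done | ready))) = {n0, n3, n4, n5, n6}
EG (AF (~done & (~done | ready))): greatest fixpoint, start Z0 = {n0, n3, n4, n5, n6}, keep only states in Sat with some successor in Z. Already a fixed point.
Sat(EG (AF (~done & (~done | ready)))) = {n0, n3, n4, n5, n6}
Sat(AX (EG (AF (~done & (~done | ready))))) = {s : every successor in {n0, n3, n4, n5, n6}} = {n0, n3, n5, n6}
n4 ∉ Sat(AX (EG (AF (~done & (~done | ready))))) = {n0, n3, n5, n6}, so the formula does not hold at n4.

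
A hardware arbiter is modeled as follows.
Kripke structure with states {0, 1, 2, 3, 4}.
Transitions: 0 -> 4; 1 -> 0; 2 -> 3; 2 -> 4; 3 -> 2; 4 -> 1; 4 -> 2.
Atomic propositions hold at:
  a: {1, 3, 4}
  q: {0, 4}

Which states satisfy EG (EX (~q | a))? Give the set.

Sat(~q) = {1, 2, 3}
Sat(~q | a) = {1, 2, 3, 4}
Sat(EX (~q | a)) = {s : some successor in {1, 2, 3, 4}} = {0, 2, 3, 4}
EG (EX (~q | a)): greatest fixpoint, start Z0 = {0, 2, 3, 4}, keep only states in Sat with some successor in Z. Already a fixed point.
Sat(EG (EX (~q | a))) = {0, 2, 3, 4}

{0, 2, 3, 4}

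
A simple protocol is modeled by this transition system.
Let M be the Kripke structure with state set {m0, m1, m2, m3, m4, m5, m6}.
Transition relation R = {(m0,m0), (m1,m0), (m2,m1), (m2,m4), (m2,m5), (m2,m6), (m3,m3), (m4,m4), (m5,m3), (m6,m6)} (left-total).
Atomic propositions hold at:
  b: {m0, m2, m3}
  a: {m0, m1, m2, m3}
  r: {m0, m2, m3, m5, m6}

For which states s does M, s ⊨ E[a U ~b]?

{m1, m2, m4, m5, m6}

Sat(~b) = {m1, m4, m5, m6}
E[a U ~b]: least fixpoint, start Z0 = Sat(~b) = {m1, m4, m5, m6}, add states in Sat(a) with some successor in Z. Z1 = {m1, m2, m4, m5, m6}; fixed.
Sat(E[a U ~b]) = {m1, m2, m4, m5, m6}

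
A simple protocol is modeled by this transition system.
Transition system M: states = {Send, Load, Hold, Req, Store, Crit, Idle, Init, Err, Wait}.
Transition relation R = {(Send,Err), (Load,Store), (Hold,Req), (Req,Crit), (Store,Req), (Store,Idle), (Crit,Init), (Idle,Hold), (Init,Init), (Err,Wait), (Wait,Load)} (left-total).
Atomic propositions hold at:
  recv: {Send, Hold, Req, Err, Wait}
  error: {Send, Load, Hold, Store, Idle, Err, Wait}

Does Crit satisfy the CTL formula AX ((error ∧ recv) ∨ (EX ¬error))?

Yes

Sat(error ∧ recv) = {Send, Hold, Err, Wait}
Sat(¬error) = {Req, Crit, Init}
Sat(EX ¬error) = {s : some successor in {Req, Crit, Init}} = {Hold, Req, Store, Crit, Init}
Sat((error ∧ recv) ∨ (EX ¬error)) = {Send, Hold, Req, Store, Crit, Init, Err, Wait}
Sat(AX ((error ∧ recv) ∨ (EX ¬error))) = {s : every successor in {Send, Hold, Req, Store, Crit, Init, Err, Wait}} = {Send, Load, Hold, Req, Crit, Idle, Init, Err}
Crit ∈ Sat(AX ((error ∧ recv) ∨ (EX ¬error))) = {Send, Load, Hold, Req, Crit, Idle, Init, Err}, so the formula holds at Crit.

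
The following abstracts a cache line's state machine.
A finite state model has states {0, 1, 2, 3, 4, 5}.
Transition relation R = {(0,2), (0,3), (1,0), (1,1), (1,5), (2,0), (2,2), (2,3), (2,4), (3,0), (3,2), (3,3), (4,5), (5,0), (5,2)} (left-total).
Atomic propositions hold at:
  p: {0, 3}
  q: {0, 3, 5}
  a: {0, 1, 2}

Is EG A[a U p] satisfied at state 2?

A[a U p]: least fixpoint, start Z0 = Sat(p) = {0, 3}, add states in Sat(a) with every successor in Z. Already a fixed point.
Sat(A[a U p]) = {0, 3}
EG A[a U p]: greatest fixpoint, start Z0 = {0, 3}, keep only states in Sat with some successor in Z. Already a fixed point.
Sat(EG A[a U p]) = {0, 3}
2 ∉ Sat(EG A[a U p]) = {0, 3}, so the formula does not hold at 2.

No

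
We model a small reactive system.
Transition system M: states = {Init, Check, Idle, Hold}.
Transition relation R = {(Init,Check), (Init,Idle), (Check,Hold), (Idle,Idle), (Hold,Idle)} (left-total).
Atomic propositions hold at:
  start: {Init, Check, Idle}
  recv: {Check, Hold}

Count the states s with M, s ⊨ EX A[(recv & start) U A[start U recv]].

Sat(recv & start) = {Check}
A[start U recv]: least fixpoint, start Z0 = Sat(recv) = {Check, Hold}, add states in Sat(start) with every successor in Z. Already a fixed point.
Sat(A[start U recv]) = {Check, Hold}
A[(recv & start) U A[start U recv]]: least fixpoint, start Z0 = Sat(A[start U recv]) = {Check, Hold}, add states in Sat(recv & start) with every successor in Z. Already a fixed point.
Sat(A[(recv & start) U A[start U recv]]) = {Check, Hold}
Sat(EX A[(recv & start) U A[start U recv]]) = {s : some successor in {Check, Hold}} = {Init, Check}
|Sat(EX A[(recv & start) U A[start U recv]])| = |{Init, Check}| = 2.

2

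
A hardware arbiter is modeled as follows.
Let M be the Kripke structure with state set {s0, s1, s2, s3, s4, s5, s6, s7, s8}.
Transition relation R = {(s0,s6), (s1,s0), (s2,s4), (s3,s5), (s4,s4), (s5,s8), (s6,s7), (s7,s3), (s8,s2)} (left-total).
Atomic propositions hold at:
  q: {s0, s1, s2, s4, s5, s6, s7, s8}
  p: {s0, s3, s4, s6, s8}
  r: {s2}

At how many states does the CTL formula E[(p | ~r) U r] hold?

8

Sat(~r) = {s0, s1, s3, s4, s5, s6, s7, s8}
Sat(p | ~r) = {s0, s1, s3, s4, s5, s6, s7, s8}
E[(p | ~r) U r]: least fixpoint, start Z0 = Sat(r) = {s2}, add states in Sat(p | ~r) with some successor in Z. Z1 = {s2, s8}; Z2 = {s2, s5, s8}; Z3 = {s2, s3, s5, s8}; Z4 = {s2, s3, s5, s7, s8}; Z5 = {s2, s3, s5, s6, s7, s8}; Z6 = {s0, s2, s3, s5, s6, s7, s8}; Z7 = {s0, s1, s2, s3, s5, s6, s7, s8}; fixed.
Sat(E[(p | ~r) U r]) = {s0, s1, s2, s3, s5, s6, s7, s8}
|Sat(E[(p | ~r) U r])| = |{s0, s1, s2, s3, s5, s6, s7, s8}| = 8.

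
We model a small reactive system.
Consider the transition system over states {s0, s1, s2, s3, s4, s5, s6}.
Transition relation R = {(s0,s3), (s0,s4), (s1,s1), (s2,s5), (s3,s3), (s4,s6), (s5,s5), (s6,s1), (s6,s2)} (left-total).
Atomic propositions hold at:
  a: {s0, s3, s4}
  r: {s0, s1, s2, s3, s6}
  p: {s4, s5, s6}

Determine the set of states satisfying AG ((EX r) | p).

Sat(EX r) = {s : some successor in {s0, s1, s2, s3, s6}} = {s0, s1, s3, s4, s6}
Sat((EX r) | p) = {s0, s1, s3, s4, s5, s6}
AG ((EX r) | p): greatest fixpoint, start Z0 = {s0, s1, s3, s4, s5, s6}, keep only states in Sat with every successor in Z. Z1 = {s0, s1, s3, s4, s5}; Z2 = {s0, s1, s3, s5}; Z3 = {s1, s3, s5}; fixed.
Sat(AG ((EX r) | p)) = {s1, s3, s5}

{s1, s3, s5}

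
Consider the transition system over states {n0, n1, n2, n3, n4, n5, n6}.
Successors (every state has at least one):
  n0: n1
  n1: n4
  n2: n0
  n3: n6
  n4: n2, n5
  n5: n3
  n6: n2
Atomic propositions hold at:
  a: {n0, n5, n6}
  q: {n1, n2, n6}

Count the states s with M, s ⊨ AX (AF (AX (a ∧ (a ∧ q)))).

Sat(a ∧ q) = {n6}
Sat(a ∧ (a ∧ q)) = {n6}
Sat(AX (a ∧ (a ∧ q))) = {s : every successor in {n6}} = {n3}
AF (AX (a ∧ (a ∧ q))): least fixpoint, start Z0 = {n3}, add states with every successor in Z. Z1 = {n3, n5}; fixed.
Sat(AF (AX (a ∧ (a ∧ q)))) = {n3, n5}
Sat(AX (AF (AX (a ∧ (a ∧ q))))) = {s : every successor in {n3, n5}} = {n5}
|Sat(AX (AF (AX (a ∧ (a ∧ q)))))| = |{n5}| = 1.

1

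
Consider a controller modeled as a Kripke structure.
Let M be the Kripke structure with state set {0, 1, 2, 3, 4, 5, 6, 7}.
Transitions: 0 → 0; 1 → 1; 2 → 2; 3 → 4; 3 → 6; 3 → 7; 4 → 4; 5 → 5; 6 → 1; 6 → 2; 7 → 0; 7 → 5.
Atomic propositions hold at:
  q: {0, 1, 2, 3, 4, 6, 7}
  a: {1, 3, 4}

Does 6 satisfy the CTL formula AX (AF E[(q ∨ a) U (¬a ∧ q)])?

No

Sat(q ∨ a) = {0, 1, 2, 3, 4, 6, 7}
Sat(¬a) = {0, 2, 5, 6, 7}
Sat(¬a ∧ q) = {0, 2, 6, 7}
E[(q ∨ a) U (¬a ∧ q)]: least fixpoint, start Z0 = Sat((¬a ∧ q)) = {0, 2, 6, 7}, add states in Sat(q ∨ a) with some successor in Z. Z1 = {0, 2, 3, 6, 7}; fixed.
Sat(E[(q ∨ a) U (¬a ∧ q)]) = {0, 2, 3, 6, 7}
AF E[(q ∨ a) U (¬a ∧ q)]: least fixpoint, start Z0 = {0, 2, 3, 6, 7}, add states with every successor in Z. Already a fixed point.
Sat(AF E[(q ∨ a) U (¬a ∧ q)]) = {0, 2, 3, 6, 7}
Sat(AX (AF E[(q ∨ a) U (¬a ∧ q)])) = {s : every successor in {0, 2, 3, 6, 7}} = {0, 2}
6 ∉ Sat(AX (AF E[(q ∨ a) U (¬a ∧ q)])) = {0, 2}, so the formula does not hold at 6.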